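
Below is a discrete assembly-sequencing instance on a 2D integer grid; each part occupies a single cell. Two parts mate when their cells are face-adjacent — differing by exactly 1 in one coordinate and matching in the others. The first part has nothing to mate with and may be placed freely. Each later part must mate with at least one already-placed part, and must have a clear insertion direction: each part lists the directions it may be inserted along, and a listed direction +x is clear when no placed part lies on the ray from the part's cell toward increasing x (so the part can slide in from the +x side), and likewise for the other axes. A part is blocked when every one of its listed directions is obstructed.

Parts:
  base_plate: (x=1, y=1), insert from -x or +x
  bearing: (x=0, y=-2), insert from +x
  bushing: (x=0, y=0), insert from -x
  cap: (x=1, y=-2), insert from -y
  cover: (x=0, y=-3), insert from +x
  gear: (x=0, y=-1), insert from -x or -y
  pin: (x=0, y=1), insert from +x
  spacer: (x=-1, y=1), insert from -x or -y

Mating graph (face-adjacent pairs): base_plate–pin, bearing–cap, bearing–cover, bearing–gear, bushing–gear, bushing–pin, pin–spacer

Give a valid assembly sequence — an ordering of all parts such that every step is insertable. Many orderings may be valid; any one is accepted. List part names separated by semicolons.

1. cover@(0, -3) [+x clear] — {cover}
2. bearing@(0, -2) [+x clear] — {bearing, cover}
3. gear@(0, -1) [-x clear] — {bearing, cover, gear}
4. cap@(1, -2) [-y clear] — {bearing, cap, cover, gear}
5. bushing@(0, 0) [-x clear] — {bearing, bushing, cap, cover, gear}
6. pin@(0, 1) [+x clear] — {bearing, bushing, cap, cover, gear, pin}
7. spacer@(-1, 1) [-x clear] — {bearing, bushing, cap, cover, gear, pin, spacer}
8. base_plate@(1, 1) [+x clear] — {base_plate, bearing, bushing, cap, cover, gear, pin, spacer}

cover; bearing; gear; cap; bushing; pin; spacer; base_plate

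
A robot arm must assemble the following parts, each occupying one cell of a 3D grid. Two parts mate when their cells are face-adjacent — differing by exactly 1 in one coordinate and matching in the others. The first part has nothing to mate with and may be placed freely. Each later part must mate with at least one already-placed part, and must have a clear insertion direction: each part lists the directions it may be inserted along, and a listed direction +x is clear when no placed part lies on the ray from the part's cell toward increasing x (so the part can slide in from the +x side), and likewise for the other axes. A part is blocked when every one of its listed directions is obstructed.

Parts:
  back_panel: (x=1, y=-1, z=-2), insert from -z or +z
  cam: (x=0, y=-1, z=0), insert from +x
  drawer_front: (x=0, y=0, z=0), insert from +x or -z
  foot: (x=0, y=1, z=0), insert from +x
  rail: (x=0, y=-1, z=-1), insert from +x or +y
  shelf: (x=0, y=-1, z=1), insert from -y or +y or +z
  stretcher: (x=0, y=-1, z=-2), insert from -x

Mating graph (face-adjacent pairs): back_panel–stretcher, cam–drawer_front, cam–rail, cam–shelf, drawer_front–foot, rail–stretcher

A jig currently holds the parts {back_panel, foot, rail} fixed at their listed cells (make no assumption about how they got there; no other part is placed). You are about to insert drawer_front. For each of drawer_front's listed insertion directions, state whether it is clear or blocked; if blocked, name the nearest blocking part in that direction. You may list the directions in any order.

+x: clear; -z: clear

+x: ray from drawer_front(0, 0, 0) has no placed part ⇒ clear
-z: ray from drawer_front(0, 0, 0) has no placed part ⇒ clear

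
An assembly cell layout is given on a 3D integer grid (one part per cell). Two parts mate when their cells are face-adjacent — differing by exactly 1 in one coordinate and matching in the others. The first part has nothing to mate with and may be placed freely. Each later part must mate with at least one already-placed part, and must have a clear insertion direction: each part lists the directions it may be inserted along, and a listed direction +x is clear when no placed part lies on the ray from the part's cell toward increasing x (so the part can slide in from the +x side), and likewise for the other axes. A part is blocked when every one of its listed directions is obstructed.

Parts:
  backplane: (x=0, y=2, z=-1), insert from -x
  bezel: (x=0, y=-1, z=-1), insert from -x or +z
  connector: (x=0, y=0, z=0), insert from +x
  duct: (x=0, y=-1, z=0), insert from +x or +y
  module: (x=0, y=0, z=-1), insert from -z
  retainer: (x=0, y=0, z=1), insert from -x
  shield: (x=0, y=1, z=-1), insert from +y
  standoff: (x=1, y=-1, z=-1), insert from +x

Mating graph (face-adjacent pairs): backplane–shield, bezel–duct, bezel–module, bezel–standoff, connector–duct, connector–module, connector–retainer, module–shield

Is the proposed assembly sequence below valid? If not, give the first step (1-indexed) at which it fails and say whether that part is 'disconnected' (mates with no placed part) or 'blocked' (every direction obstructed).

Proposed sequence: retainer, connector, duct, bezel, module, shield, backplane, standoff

Valid

1. retainer@(0, 0, 1) [-x clear] — {retainer}
2. connector@(0, 0, 0) [+x clear] — {connector, retainer}
3. duct@(0, -1, 0) [+x clear] — {connector, duct, retainer}
4. bezel@(0, -1, -1) [-x clear] — {bezel, connector, duct, retainer}
5. module@(0, 0, -1) [-z clear] — {bezel, connector, duct, module, retainer}
6. shield@(0, 1, -1) [+y clear] — {bezel, connector, duct, module, retainer, shield}
7. backplane@(0, 2, -1) [-x clear] — {backplane, bezel, connector, duct, module, retainer, shield}
8. standoff@(1, -1, -1) [+x clear] — {backplane, bezel, connector, duct, module, retainer, shield, standoff}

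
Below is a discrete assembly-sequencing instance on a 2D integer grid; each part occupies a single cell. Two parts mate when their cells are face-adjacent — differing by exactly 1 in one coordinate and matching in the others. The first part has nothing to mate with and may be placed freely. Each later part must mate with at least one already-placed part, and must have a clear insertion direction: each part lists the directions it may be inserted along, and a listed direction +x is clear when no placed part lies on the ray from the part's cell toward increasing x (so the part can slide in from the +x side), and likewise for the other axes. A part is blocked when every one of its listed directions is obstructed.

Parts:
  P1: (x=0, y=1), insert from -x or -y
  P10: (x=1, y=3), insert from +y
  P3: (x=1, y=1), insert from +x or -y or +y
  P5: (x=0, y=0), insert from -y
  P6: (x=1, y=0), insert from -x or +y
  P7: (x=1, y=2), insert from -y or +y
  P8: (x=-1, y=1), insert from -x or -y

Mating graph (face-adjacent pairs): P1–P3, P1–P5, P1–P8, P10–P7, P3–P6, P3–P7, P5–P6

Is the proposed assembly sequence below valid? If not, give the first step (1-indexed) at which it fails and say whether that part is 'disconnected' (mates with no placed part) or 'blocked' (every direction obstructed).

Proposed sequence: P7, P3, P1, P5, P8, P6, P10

1. P7@(1, 2) [-y clear] — {P7}
2. P3@(1, 1) [+x clear] — {P3, P7}
3. P1@(0, 1) [-x clear] — {P1, P3, P7}
4. P5@(0, 0) [-y clear] — {P1, P3, P5, P7}
5. P8@(-1, 1) [-x clear] — {P1, P3, P5, P7, P8}
6. P6@(1, 0) — -x/+y all obstructed ⇒ blocked

Invalid at step 6 (blocked)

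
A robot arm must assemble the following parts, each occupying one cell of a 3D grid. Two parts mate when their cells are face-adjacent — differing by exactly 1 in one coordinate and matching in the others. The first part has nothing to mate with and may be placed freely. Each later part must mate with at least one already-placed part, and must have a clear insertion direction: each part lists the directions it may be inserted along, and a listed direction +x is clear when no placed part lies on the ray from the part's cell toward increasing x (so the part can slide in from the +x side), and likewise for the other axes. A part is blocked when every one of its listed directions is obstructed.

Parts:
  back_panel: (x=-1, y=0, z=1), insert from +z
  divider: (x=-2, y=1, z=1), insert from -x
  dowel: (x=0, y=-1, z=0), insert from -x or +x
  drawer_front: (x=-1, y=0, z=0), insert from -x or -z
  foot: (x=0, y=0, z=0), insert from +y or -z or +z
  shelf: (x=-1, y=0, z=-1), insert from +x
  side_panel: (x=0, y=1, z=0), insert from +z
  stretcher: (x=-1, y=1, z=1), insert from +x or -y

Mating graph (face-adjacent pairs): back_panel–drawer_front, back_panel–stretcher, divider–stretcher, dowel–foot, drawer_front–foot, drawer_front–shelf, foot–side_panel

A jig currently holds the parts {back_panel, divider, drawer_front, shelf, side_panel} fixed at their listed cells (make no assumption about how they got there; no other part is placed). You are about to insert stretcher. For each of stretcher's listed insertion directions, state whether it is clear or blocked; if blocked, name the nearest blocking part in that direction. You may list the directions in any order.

+x: clear; -y: blocked by back_panel

+x: ray from stretcher(-1, 1, 1) has no placed part ⇒ clear
-y: nearest on ray is back_panel@(-1, 0, 1) ⇒ blocked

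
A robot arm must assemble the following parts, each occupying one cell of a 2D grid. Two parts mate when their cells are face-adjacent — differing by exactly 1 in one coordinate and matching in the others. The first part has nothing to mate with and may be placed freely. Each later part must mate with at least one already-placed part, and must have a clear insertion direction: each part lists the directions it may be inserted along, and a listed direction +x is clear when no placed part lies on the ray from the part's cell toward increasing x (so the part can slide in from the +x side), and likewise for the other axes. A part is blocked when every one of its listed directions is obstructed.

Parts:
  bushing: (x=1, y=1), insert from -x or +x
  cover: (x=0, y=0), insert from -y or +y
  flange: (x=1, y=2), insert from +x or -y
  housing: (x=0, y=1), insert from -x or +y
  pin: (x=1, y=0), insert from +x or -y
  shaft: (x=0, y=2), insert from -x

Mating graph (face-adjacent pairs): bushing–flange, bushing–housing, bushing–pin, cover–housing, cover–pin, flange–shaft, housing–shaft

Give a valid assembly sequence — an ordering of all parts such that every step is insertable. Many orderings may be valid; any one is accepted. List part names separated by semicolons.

housing; bushing; cover; pin; flange; shaft

1. housing@(0, 1) [-x clear] — {housing}
2. bushing@(1, 1) [+x clear] — {bushing, housing}
3. cover@(0, 0) [-y clear] — {bushing, cover, housing}
4. pin@(1, 0) [+x clear] — {bushing, cover, housing, pin}
5. flange@(1, 2) [+x clear] — {bushing, cover, flange, housing, pin}
6. shaft@(0, 2) [-x clear] — {bushing, cover, flange, housing, pin, shaft}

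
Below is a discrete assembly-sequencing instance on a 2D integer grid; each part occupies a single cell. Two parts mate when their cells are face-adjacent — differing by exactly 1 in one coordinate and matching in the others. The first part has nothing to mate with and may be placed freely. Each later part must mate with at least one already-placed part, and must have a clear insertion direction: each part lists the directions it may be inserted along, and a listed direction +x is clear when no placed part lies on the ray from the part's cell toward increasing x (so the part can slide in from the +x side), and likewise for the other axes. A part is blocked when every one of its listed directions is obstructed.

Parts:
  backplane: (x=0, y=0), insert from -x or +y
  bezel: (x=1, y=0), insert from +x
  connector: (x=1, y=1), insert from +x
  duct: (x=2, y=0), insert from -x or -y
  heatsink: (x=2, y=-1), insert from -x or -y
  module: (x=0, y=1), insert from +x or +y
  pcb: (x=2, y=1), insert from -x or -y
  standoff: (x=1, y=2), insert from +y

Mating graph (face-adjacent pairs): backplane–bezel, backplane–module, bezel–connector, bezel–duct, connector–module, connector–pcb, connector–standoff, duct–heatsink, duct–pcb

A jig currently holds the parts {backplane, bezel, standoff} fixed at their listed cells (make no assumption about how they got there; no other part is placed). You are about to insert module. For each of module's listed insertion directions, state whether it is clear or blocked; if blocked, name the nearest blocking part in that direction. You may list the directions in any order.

+x: ray from module(0, 1) has no placed part ⇒ clear
+y: ray from module(0, 1) has no placed part ⇒ clear

+x: clear; +y: clear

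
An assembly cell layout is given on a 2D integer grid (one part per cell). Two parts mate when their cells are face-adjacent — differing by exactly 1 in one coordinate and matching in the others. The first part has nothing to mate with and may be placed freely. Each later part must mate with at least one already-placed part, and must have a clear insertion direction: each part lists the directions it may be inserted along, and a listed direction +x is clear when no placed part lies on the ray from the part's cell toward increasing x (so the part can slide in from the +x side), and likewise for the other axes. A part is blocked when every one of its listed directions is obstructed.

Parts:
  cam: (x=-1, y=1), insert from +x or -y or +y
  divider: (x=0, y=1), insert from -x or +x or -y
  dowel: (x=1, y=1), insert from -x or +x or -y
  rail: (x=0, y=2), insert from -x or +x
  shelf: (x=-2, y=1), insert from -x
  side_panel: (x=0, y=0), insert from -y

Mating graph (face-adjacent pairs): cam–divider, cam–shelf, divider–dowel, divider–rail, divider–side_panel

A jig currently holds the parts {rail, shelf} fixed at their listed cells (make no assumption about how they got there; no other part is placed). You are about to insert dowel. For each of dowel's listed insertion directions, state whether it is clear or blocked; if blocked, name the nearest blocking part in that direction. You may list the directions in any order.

-x: nearest on ray is shelf@(-2, 1) ⇒ blocked
+x: ray from dowel(1, 1) has no placed part ⇒ clear
-y: ray from dowel(1, 1) has no placed part ⇒ clear

+x: clear; -x: blocked by shelf; -y: clear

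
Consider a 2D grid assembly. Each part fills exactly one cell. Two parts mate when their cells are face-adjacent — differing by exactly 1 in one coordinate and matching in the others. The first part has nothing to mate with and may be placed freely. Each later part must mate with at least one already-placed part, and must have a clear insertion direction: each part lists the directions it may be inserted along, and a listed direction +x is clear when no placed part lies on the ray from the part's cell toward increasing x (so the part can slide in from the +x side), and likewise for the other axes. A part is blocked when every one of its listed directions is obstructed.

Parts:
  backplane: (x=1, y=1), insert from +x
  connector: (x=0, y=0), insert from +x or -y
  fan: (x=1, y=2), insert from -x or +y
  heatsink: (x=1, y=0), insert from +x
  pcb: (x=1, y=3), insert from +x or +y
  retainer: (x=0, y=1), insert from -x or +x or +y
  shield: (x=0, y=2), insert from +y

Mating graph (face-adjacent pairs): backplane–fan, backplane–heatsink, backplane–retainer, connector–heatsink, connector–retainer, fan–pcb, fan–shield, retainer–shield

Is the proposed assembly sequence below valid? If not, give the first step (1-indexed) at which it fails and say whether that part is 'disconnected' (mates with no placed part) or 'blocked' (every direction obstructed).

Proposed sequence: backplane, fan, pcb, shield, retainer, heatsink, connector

1. backplane@(1, 1) [+x clear] — {backplane}
2. fan@(1, 2) [-x clear] — {backplane, fan}
3. pcb@(1, 3) [+x clear] — {backplane, fan, pcb}
4. shield@(0, 2) [+y clear] — {backplane, fan, pcb, shield}
5. retainer@(0, 1) [-x clear] — {backplane, fan, pcb, retainer, shield}
6. heatsink@(1, 0) [+x clear] — {backplane, fan, heatsink, pcb, retainer, shield}
7. connector@(0, 0) [-y clear] — {backplane, connector, fan, heatsink, pcb, retainer, shield}

Valid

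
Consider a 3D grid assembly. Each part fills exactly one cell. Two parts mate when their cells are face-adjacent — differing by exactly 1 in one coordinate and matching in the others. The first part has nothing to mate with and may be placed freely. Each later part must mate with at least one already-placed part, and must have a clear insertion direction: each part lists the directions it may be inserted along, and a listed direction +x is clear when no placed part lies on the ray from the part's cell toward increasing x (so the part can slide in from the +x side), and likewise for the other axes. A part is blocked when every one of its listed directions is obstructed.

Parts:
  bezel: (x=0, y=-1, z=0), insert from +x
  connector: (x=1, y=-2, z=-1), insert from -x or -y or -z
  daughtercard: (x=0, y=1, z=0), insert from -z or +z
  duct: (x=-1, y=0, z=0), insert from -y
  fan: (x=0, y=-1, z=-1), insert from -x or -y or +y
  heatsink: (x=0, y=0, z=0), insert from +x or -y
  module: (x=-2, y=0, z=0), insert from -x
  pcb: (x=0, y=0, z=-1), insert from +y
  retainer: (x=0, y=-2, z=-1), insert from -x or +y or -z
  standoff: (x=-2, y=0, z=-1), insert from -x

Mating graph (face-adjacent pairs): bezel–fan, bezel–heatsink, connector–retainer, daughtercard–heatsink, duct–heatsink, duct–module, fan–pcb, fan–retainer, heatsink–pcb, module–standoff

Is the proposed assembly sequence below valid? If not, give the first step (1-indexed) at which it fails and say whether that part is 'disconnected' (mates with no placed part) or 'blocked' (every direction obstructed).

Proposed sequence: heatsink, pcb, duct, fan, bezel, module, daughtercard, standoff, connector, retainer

Invalid at step 9 (disconnected)

1. heatsink@(0, 0, 0) [+x clear] — {heatsink}
2. pcb@(0, 0, -1) [+y clear] — {heatsink, pcb}
3. duct@(-1, 0, 0) [-y clear] — {duct, heatsink, pcb}
4. fan@(0, -1, -1) [-x clear] — {duct, fan, heatsink, pcb}
5. bezel@(0, -1, 0) [+x clear] — {bezel, duct, fan, heatsink, pcb}
6. module@(-2, 0, 0) [-x clear] — {bezel, duct, fan, heatsink, module, pcb}
7. daughtercard@(0, 1, 0) [-z clear] — {bezel, daughtercard, duct, fan, heatsink, module, pcb}
8. standoff@(-2, 0, -1) [-x clear] — {bezel, daughtercard, duct, fan, heatsink, module, pcb, standoff}
9. connector@(1, -2, -1) — no placed neighbour ⇒ disconnected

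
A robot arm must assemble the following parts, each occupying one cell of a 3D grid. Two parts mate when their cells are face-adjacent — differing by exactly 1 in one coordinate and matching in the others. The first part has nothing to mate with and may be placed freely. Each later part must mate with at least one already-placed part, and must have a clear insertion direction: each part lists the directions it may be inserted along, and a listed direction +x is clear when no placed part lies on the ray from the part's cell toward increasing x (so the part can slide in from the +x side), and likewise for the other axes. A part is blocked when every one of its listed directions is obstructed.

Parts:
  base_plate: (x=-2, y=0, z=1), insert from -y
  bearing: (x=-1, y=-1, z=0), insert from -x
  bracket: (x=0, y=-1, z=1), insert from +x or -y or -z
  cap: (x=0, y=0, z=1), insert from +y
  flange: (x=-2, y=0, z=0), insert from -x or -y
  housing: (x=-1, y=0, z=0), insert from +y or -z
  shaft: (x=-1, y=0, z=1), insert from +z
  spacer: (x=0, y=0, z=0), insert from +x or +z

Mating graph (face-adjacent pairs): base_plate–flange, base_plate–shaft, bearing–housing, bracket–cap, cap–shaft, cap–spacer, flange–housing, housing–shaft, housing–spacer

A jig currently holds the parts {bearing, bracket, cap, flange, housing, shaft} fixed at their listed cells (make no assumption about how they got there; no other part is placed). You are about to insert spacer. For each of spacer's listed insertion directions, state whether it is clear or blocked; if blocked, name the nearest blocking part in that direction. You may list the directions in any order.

+x: clear; +z: blocked by cap

+x: ray from spacer(0, 0, 0) has no placed part ⇒ clear
+z: nearest on ray is cap@(0, 0, 1) ⇒ blocked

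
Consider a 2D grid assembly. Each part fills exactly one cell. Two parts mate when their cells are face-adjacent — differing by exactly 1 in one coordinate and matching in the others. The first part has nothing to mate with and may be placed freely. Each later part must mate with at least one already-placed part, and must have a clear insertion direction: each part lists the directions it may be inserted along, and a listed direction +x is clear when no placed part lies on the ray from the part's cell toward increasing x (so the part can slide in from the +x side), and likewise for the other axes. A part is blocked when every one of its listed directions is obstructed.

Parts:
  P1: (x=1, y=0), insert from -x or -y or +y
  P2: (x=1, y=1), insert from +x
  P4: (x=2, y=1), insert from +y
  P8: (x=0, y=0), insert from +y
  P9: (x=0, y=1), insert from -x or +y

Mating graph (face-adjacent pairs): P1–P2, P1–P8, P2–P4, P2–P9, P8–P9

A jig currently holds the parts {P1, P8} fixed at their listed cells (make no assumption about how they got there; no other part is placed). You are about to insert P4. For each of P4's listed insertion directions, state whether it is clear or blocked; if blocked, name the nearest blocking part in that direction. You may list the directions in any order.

+y: clear

+y: ray from P4(2, 1) has no placed part ⇒ clear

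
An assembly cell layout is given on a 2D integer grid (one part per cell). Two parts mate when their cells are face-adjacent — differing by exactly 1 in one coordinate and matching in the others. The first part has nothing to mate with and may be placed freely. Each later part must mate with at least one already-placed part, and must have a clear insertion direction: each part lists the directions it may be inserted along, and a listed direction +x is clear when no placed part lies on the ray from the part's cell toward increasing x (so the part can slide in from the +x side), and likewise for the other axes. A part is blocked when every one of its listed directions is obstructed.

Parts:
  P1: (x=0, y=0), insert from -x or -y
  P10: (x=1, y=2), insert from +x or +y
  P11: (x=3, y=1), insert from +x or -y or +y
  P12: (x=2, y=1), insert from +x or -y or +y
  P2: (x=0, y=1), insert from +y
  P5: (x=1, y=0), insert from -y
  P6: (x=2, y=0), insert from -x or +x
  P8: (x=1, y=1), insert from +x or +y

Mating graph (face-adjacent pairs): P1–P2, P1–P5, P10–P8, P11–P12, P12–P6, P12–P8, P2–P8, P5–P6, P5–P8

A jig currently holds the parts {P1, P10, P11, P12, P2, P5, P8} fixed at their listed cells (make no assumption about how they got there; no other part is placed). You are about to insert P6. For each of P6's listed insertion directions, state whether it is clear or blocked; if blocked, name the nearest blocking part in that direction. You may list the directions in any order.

-x: nearest on ray is P5@(1, 0) ⇒ blocked
+x: ray from P6(2, 0) has no placed part ⇒ clear

+x: clear; -x: blocked by P5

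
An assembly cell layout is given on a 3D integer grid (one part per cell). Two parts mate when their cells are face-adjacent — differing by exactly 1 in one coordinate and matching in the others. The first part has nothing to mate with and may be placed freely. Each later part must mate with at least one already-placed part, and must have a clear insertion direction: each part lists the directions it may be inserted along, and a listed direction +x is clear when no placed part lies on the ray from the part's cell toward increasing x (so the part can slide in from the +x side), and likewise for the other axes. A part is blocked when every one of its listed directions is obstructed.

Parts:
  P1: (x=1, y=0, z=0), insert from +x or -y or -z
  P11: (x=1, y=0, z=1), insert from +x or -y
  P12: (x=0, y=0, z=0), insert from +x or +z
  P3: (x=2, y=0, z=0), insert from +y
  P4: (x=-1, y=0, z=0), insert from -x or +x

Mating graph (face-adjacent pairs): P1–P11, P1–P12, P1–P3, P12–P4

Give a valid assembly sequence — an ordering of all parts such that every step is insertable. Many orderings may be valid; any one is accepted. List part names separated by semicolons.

P11; P1; P12; P3; P4

1. P11@(1, 0, 1) [+x clear] — {P11}
2. P1@(1, 0, 0) [+x clear] — {P1, P11}
3. P12@(0, 0, 0) [+z clear] — {P1, P11, P12}
4. P3@(2, 0, 0) [+y clear] — {P1, P11, P12, P3}
5. P4@(-1, 0, 0) [-x clear] — {P1, P11, P12, P3, P4}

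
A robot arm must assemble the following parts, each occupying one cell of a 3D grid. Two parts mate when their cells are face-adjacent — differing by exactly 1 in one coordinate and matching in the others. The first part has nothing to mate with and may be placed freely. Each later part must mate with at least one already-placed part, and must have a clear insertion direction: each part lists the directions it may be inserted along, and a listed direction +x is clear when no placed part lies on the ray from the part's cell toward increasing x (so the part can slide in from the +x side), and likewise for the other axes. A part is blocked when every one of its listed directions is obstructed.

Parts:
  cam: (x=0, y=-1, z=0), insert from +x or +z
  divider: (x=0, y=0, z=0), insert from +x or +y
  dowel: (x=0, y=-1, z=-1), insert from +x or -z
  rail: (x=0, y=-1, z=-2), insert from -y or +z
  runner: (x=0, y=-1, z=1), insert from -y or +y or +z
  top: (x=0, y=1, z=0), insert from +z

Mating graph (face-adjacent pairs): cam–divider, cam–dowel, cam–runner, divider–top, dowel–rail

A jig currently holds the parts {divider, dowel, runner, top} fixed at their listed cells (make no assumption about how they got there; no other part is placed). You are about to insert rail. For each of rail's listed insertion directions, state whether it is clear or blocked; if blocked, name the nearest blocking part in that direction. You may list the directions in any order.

-y: ray from rail(0, -1, -2) has no placed part ⇒ clear
+z: nearest on ray is dowel@(0, -1, -1) ⇒ blocked

+z: blocked by dowel; -y: clear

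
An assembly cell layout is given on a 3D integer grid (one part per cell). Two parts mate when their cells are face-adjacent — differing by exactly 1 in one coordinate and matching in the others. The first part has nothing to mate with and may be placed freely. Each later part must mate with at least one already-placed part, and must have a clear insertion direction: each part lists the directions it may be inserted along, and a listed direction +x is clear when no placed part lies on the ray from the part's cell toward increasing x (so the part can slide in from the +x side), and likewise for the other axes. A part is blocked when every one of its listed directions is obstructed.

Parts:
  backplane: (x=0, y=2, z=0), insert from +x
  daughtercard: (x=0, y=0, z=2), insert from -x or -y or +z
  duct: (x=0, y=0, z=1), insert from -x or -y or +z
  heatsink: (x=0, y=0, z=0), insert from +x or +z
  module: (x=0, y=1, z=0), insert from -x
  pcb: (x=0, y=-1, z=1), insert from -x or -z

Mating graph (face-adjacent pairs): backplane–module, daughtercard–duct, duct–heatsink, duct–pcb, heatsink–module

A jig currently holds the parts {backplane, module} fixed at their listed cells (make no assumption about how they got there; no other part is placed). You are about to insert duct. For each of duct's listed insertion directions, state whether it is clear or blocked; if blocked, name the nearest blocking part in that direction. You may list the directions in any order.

-x: ray from duct(0, 0, 1) has no placed part ⇒ clear
-y: ray from duct(0, 0, 1) has no placed part ⇒ clear
+z: ray from duct(0, 0, 1) has no placed part ⇒ clear

+z: clear; -x: clear; -y: clear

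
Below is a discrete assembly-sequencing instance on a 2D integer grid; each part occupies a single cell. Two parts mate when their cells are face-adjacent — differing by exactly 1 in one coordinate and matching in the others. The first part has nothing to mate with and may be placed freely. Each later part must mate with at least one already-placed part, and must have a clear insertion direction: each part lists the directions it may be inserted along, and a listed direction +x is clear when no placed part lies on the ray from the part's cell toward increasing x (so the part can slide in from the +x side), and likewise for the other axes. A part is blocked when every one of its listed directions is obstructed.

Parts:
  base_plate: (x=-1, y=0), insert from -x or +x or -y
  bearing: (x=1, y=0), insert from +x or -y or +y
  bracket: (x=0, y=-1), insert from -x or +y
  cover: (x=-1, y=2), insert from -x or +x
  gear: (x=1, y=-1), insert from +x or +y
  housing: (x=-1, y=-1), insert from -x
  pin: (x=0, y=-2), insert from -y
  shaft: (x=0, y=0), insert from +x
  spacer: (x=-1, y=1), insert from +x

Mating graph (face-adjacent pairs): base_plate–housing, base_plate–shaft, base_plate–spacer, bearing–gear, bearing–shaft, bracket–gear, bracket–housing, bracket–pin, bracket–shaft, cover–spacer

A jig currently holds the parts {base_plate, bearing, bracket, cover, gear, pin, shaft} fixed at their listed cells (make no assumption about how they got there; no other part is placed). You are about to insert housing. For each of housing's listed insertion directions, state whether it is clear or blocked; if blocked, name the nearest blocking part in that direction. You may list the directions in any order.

-x: clear

-x: ray from housing(-1, -1) has no placed part ⇒ clear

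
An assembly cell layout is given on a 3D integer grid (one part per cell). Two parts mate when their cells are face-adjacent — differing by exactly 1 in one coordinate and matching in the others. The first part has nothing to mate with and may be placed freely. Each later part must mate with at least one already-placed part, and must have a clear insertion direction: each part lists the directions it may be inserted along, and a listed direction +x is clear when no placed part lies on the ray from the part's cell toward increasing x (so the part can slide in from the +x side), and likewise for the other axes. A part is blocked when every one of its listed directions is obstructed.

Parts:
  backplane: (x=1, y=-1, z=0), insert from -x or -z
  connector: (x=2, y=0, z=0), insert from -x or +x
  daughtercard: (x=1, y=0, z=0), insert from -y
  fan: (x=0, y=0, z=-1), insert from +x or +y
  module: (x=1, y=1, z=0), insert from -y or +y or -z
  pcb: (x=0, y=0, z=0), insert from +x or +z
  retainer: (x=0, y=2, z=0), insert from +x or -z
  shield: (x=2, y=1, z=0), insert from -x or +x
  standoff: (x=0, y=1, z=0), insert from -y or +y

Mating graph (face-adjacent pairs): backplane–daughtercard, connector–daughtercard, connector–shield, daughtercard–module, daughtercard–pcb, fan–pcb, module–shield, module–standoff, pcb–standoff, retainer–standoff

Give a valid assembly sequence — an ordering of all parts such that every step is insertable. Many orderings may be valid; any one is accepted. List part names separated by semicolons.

1. module@(1, 1, 0) [-y clear] — {module}
2. standoff@(0, 1, 0) [-y clear] — {module, standoff}
3. retainer@(0, 2, 0) [+x clear] — {module, retainer, standoff}
4. shield@(2, 1, 0) [+x clear] — {module, retainer, shield, standoff}
5. connector@(2, 0, 0) [-x clear] — {connector, module, retainer, shield, standoff}
6. daughtercard@(1, 0, 0) [-y clear] — {connector, daughtercard, module, retainer, shield, standoff}
7. backplane@(1, -1, 0) [-x clear] — {backplane, connector, daughtercard, module, retainer, shield, standoff}
8. pcb@(0, 0, 0) [+z clear] — {backplane, connector, daughtercard, module, pcb, retainer, shield, standoff}
9. fan@(0, 0, -1) [+x clear] — {backplane, connector, daughtercard, fan, module, pcb, retainer, shield, standoff}

module; standoff; retainer; shield; connector; daughtercard; backplane; pcb; fan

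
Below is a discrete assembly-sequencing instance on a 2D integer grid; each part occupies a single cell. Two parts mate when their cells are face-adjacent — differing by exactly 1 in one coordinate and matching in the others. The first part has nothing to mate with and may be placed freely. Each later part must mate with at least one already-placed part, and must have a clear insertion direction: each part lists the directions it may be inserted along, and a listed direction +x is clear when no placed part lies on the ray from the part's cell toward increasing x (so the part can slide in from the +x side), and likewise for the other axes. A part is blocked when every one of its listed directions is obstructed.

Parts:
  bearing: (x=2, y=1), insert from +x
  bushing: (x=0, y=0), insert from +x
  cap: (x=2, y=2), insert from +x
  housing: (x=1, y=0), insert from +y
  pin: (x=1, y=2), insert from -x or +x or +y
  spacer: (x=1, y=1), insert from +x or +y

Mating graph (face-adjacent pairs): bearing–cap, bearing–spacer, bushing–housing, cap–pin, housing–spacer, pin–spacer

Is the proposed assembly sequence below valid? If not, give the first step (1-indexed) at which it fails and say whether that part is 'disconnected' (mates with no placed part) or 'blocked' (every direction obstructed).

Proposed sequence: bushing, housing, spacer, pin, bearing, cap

Valid

1. bushing@(0, 0) [+x clear] — {bushing}
2. housing@(1, 0) [+y clear] — {bushing, housing}
3. spacer@(1, 1) [+x clear] — {bushing, housing, spacer}
4. pin@(1, 2) [-x clear] — {bushing, housing, pin, spacer}
5. bearing@(2, 1) [+x clear] — {bearing, bushing, housing, pin, spacer}
6. cap@(2, 2) [+x clear] — {bearing, bushing, cap, housing, pin, spacer}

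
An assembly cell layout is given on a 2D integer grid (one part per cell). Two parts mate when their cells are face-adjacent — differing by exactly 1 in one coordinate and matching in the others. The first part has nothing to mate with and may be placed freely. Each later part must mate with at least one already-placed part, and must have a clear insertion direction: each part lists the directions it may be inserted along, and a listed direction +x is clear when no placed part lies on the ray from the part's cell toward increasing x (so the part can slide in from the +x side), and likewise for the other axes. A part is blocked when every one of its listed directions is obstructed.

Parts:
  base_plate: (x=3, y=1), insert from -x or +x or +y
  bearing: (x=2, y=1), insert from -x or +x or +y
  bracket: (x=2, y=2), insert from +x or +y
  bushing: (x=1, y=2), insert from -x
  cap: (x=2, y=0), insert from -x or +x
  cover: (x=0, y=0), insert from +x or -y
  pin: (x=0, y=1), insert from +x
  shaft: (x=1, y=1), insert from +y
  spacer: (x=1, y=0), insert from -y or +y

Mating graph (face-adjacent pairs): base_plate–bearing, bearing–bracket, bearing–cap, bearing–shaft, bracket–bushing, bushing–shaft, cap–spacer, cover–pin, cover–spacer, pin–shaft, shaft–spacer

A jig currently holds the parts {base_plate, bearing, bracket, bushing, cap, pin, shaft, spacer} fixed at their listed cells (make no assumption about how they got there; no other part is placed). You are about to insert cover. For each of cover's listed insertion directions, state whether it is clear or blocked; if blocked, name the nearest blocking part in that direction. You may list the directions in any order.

+x: blocked by spacer; -y: clear

+x: nearest on ray is spacer@(1, 0) ⇒ blocked
-y: ray from cover(0, 0) has no placed part ⇒ clear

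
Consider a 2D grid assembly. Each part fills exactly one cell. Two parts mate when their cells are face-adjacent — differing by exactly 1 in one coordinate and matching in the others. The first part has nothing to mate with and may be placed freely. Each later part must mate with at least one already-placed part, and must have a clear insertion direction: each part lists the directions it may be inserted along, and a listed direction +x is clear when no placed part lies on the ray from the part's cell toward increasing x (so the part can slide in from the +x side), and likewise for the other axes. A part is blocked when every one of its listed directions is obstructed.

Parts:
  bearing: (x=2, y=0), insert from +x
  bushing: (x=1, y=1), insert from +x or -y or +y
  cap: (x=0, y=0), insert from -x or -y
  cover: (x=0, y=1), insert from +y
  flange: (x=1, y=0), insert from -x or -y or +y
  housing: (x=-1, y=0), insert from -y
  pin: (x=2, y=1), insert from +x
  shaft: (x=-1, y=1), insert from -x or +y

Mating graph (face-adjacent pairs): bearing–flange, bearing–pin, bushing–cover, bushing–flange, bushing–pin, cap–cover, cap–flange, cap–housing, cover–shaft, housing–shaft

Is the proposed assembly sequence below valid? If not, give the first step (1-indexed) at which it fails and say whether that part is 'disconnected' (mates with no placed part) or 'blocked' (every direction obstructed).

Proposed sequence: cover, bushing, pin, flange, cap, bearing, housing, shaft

1. cover@(0, 1) [+y clear] — {cover}
2. bushing@(1, 1) [+x clear] — {bushing, cover}
3. pin@(2, 1) [+x clear] — {bushing, cover, pin}
4. flange@(1, 0) [-x clear] — {bushing, cover, flange, pin}
5. cap@(0, 0) [-x clear] — {bushing, cap, cover, flange, pin}
6. bearing@(2, 0) [+x clear] — {bearing, bushing, cap, cover, flange, pin}
7. housing@(-1, 0) [-y clear] — {bearing, bushing, cap, cover, flange, housing, pin}
8. shaft@(-1, 1) [-x clear] — {bearing, bushing, cap, cover, flange, housing, pin, shaft}

Valid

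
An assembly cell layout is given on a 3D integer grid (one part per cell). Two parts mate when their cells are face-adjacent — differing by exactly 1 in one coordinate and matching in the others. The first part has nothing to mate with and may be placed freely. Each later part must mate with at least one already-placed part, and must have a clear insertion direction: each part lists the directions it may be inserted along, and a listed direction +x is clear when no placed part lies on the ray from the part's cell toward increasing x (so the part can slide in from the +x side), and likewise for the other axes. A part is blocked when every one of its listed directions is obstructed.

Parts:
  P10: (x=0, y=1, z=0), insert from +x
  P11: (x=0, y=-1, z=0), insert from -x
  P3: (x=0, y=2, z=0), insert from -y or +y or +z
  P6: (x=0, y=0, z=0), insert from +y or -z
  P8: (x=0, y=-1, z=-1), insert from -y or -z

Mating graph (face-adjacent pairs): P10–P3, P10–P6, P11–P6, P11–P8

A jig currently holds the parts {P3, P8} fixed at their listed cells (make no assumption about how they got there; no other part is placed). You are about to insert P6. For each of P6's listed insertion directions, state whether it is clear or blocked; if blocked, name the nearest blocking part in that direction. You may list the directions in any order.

+y: nearest on ray is P3@(0, 2, 0) ⇒ blocked
-z: ray from P6(0, 0, 0) has no placed part ⇒ clear

+y: blocked by P3; -z: clear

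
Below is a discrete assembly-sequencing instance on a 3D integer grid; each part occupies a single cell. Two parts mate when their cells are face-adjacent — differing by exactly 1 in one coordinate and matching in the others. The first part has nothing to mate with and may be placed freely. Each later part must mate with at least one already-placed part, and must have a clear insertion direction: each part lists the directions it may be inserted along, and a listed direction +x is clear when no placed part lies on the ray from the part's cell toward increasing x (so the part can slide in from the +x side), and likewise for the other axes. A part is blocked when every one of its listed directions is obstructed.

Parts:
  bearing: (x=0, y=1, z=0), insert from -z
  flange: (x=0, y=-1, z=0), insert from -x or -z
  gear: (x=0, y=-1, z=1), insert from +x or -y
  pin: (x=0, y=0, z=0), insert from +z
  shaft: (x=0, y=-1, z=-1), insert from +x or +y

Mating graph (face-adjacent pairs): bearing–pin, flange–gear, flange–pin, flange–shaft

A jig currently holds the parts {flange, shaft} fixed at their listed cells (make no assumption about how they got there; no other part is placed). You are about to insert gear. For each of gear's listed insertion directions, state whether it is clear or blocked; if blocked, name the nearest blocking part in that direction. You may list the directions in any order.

+x: clear; -y: clear

+x: ray from gear(0, -1, 1) has no placed part ⇒ clear
-y: ray from gear(0, -1, 1) has no placed part ⇒ clear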